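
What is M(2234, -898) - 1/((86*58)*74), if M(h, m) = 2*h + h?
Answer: 2473788623/369112 ≈ 6702.0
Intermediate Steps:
M(h, m) = 3*h
M(2234, -898) - 1/((86*58)*74) = 3*2234 - 1/((86*58)*74) = 6702 - 1/(4988*74) = 6702 - 1/369112 = 2473788623/369112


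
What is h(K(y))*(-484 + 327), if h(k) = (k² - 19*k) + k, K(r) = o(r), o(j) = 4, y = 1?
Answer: 8792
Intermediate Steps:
K(r) = 4
h(k) = k² - 18*k
h(K(y))*(-484 + 327) = (4*(-18 + 4))*(-484 + 327) = (4*(-14))*(-157) = -56*(-157) = 8792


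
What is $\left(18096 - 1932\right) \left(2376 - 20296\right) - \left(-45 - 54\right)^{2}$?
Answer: $-289668681$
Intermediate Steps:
$\left(18096 - 1932\right) \left(2376 - 20296\right) - \left(-45 - 54\right)^{2} = 16164 \left(-17920\right) - \left(-99\right)^{2} = -289658880 - 9801 = -289668681$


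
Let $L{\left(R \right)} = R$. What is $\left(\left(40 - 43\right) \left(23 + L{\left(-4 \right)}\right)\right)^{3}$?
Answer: $-185193$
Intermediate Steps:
$\left(\left(40 - 43\right) \left(23 + L{\left(-4 \right)}\right)\right)^{3} = \left(\left(40 - 43\right) \left(23 - 4\right)\right)^{3} = \left(\left(-3\right) 19\right)^{3} = \left(-57\right)^{3} = -185193$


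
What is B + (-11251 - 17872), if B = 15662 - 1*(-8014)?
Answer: -5447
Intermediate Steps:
B = 23676 (B = 15662 + 8014 = 23676)
B + (-11251 - 17872) = 23676 + (-11251 - 17872) = 23676 - 29123 = -5447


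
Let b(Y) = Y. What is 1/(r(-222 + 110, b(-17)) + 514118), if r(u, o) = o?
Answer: 1/514101 ≈ 1.9451e-6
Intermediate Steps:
1/(r(-222 + 110, b(-17)) + 514118) = 1/(-17 + 514118) = 1/514101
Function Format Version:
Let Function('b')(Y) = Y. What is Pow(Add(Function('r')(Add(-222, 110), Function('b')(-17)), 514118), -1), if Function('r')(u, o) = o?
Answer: Rational(1, 514101) ≈ 1.9451e-6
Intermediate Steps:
Pow(Add(Function('r')(Add(-222, 110), Function('b')(-17)), 514118), -1) = Pow(Add(-17, 514118), -1) = Pow(514101, -1) = Rational(1, 514101)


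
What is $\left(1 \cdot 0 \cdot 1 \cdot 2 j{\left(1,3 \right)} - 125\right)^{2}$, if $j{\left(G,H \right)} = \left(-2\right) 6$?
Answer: $15625$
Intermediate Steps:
$j{\left(G,H \right)} = -12$
$\left(1 \cdot 0 \cdot 1 \cdot 2 j{\left(1,3 \right)} - 125\right)^{2} = \left(1 \cdot 0 \cdot 1 \cdot 2 \left(-12\right) - 125\right)^{2} = \left(0 \cdot 1 \cdot 2 \left(-12\right) - 125\right)^{2} = \left(0 \cdot 2 \left(-12\right) - 125\right)^{2} = \left(0 \left(-12\right) - 125\right)^{2} = \left(0 - 125\right)^{2} = \left(-125\right)^{2} = 15625$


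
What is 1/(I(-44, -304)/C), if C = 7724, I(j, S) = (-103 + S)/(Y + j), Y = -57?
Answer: 780124/407 ≈ 1916.8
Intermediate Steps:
I(j, S) = (-103 + S)/(-57 + j)
1/(I(-44, -304)/C) = 1/(((-103 - 304)/(-57 - 44))/7724) = 1/((-407/(-101))*(1/7724)) = 1/(-1/101*(-407)*(1/7724)) = 1/((407/101)*(1/7724)) = 1/(407/780124) = 780124/407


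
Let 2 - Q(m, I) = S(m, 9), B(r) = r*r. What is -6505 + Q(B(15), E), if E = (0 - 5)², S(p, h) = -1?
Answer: -6502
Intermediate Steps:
B(r) = r²
E = 25 (E = (-5)² = 25)
Q(m, I) = 3 (Q(m, I) = 2 - 1*(-1) = 2 + 1 = 3)
-6505 + Q(B(15), E) = -6505 + 3 = -6502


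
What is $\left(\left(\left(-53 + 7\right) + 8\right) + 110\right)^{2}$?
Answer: $5184$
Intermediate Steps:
$\left(\left(\left(-53 + 7\right) + 8\right) + 110\right)^{2} = \left(\left(-46 + 8\right) + 110\right)^{2} = \left(-38 + 110\right)^{2} = 72^{2} = 5184$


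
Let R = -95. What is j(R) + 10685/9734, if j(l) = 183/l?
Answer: -766247/924730 ≈ -0.82862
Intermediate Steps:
j(R) + 10685/9734 = 183/(-95) + 10685/9734 = 183*(-1/95) + 10685*(1/9734) = -183/95 + 10685/9734 = -766247/924730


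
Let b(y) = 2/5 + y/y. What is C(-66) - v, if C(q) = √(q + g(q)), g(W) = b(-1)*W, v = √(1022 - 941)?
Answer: -9 + 6*I*√110/5 ≈ -9.0 + 12.586*I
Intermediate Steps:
v = 9 (v = √81 = 9)
b(y) = 7/5 (b(y) = 2*(⅕) + 1 = ⅖ + 1 = 7/5)
g(W) = 7*W/5
C(q) = 2*√15*√q/5 (C(q) = √(q + 7*q/5) = √(12*q/5) = 2*√15*√q/5)
C(-66) - v = 2*√15*√(-66)/5 - 1*9 = 2*√15*(I*√66)/5 - 9 = 6*I*√110/5 - 9 = -9 + 6*I*√110/5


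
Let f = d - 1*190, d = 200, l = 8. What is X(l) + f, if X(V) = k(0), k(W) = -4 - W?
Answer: 6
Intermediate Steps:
f = 10 (f = 200 - 1*190 = 200 - 190 = 10)
X(V) = -4 (X(V) = -4 - 1*0 = -4 + 0 = -4)
X(l) + f = -4 + 10 = 6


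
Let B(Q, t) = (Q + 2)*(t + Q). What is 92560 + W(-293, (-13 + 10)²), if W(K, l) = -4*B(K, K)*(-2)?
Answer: 1456768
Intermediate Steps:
B(Q, t) = (2 + Q)*(Q + t)
W(K, l) = 16*K² + 32*K (W(K, l) = -4*(K² + 2*K + 2*K + K*K)*(-2) = -4*(K² + 2*K + 2*K + K²)*(-2) = -4*(2*K² + 4*K)*(-2) = (-16*K - 8*K²)*(-2) = 16*K² + 32*K)
92560 + W(-293, (-13 + 10)²) = 92560 + 16*(-293)*(2 - 293) = 92560 + 16*(-293)*(-291) = 92560 + 1364208 = 1456768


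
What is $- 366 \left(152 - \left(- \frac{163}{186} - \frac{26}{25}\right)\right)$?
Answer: $- \frac{43658371}{775} \approx -56333.0$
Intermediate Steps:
$- 366 \left(152 - \left(- \frac{163}{186} - \frac{26}{25}\right)\right) = - 366 \left(152 - - \frac{8911}{4650}\right) = - 366 \left(152 + \left(\frac{163}{186} + \frac{26}{25}\right)\right) = - 366 \left(152 + \frac{8911}{4650}\right) = \left(-366\right) \frac{715711}{4650} = - \frac{43658371}{775}$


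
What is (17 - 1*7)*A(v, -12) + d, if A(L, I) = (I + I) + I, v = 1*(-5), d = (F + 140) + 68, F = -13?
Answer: -165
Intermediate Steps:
d = 195 (d = (-13 + 140) + 68 = 127 + 68 = 195)
v = -5
A(L, I) = 3*I (A(L, I) = 2*I + I = 3*I)
(17 - 1*7)*A(v, -12) + d = (17 - 1*7)*(3*(-12)) + 195 = (17 - 7)*(-36) + 195 = 10*(-36) + 195 = -360 + 195 = -165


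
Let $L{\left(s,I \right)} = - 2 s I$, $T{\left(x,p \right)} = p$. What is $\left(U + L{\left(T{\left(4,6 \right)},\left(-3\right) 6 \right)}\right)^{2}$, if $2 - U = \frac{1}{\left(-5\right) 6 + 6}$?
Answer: $\frac{27384289}{576} \approx 47542.0$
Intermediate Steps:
$L{\left(s,I \right)} = - 2 I s$
$U = \frac{49}{24}$ ($U = 2 - \frac{1}{\left(-5\right) 6 + 6} = 2 - \frac{1}{-30 + 6} = 2 - \frac{1}{-24} = 2 - - \frac{1}{24} = 2 + \frac{1}{24} = \frac{49}{24} \approx 2.0417$)
$\left(U + L{\left(T{\left(4,6 \right)},\left(-3\right) 6 \right)}\right)^{2} = \left(\frac{49}{24} - 2 \left(\left(-3\right) 6\right) 6\right)^{2} = \left(\frac{49}{24} - \left(-36\right) 6\right)^{2} = \left(\frac{49}{24} + 216\right)^{2} = \left(\frac{5233}{24}\right)^{2} = \frac{27384289}{576}$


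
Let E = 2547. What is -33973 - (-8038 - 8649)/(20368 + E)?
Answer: -778474608/22915 ≈ -33972.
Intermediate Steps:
-33973 - (-8038 - 8649)/(20368 + E) = -33973 - (-8038 - 8649)/(20368 + 2547) = -33973 - (-16687)/22915 = -33973 - 1*(-16687/22915) = -33973 + 16687/22915 = -778474608/22915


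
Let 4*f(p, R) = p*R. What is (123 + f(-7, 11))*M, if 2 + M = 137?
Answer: 56025/4 ≈ 14006.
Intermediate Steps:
f(p, R) = R*p/4 (f(p, R) = (p*R)/4 = (R*p)/4 = R*p/4)
M = 135 (M = -2 + 137 = 135)
(123 + f(-7, 11))*M = (123 + (¼)*11*(-7))*135 = (123 - 77/4)*135 = (415/4)*135 = 56025/4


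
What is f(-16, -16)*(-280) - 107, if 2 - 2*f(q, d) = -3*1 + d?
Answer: -3047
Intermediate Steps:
f(q, d) = 5/2 - d/2 (f(q, d) = 1 - (-3*1 + d)/2 = 1 - (-3 + d)/2 = 1 + (3/2 - d/2) = 5/2 - d/2)
f(-16, -16)*(-280) - 107 = (5/2 - 1/2*(-16))*(-280) - 107 = (5/2 + 8)*(-280) - 107 = (21/2)*(-280) - 107 = -2940 - 107 = -3047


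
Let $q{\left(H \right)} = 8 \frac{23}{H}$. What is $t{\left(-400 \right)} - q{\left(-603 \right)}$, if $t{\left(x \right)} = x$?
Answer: $- \frac{241016}{603} \approx -399.69$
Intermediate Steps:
$q{\left(H \right)} = \frac{184}{H}$
$t{\left(-400 \right)} - q{\left(-603 \right)} = -400 - \frac{184}{-603} = -400 - 184 \left(- \frac{1}{603}\right) = -400 - - \frac{184}{603} = -400 + \frac{184}{603} = - \frac{241016}{603}$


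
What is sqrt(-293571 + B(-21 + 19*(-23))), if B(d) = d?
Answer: I*sqrt(294029) ≈ 542.24*I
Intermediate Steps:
sqrt(-293571 + B(-21 + 19*(-23))) = sqrt(-293571 + (-21 + 19*(-23))) = sqrt(-293571 + (-21 - 437)) = sqrt(-293571 - 458) = sqrt(-294029) = I*sqrt(294029)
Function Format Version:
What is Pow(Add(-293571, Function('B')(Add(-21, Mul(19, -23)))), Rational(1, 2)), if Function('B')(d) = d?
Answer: Mul(I, Pow(294029, Rational(1, 2))) ≈ Mul(542.24, I)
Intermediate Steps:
Pow(Add(-293571, Function('B')(Add(-21, Mul(19, -23)))), Rational(1, 2)) = Pow(Add(-293571, Add(-21, Mul(19, -23))), Rational(1, 2)) = Pow(Add(-293571, Add(-21, -437)), Rational(1, 2)) = Pow(Add(-293571, -458), Rational(1, 2)) = Pow(-294029, Rational(1, 2)) = Mul(I, Pow(294029, Rational(1, 2)))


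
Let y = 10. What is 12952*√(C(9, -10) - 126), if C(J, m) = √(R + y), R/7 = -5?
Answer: 12952*√(-126 + 5*I) ≈ 2884.1 + 1.4541e+5*I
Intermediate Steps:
R = -35 (R = 7*(-5) = -35)
C(J, m) = 5*I (C(J, m) = √(-35 + 10) = √(-25) = 5*I)
12952*√(C(9, -10) - 126) = 12952*√(5*I - 126) = 12952*√(-126 + 5*I)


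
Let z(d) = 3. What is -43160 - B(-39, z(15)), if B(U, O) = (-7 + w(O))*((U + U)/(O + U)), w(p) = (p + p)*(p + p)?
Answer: -259337/6 ≈ -43223.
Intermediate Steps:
w(p) = 4*p² (w(p) = (2*p)*(2*p) = 4*p²)
B(U, O) = 2*U*(-7 + 4*O²)/(O + U) (B(U, O) = (-7 + 4*O²)*((U + U)/(O + U)) = (-7 + 4*O²)*((2*U)/(O + U)) = (-7 + 4*O²)*(2*U/(O + U)) = 2*U*(-7 + 4*O²)/(O + U))
-43160 - B(-39, z(15)) = -43160 - 2*(-39)*(-7 + 4*3²)/(3 - 39) = -43160 - 2*(-39)*(-7 + 4*9)/(-36) = -43160 - 2*(-39)*(-1)*(-7 + 36)/36 = -43160 - 2*(-39)*(-1)*29/36 = -43160 - 1*377/6 = -43160 - 377/6 = -259337/6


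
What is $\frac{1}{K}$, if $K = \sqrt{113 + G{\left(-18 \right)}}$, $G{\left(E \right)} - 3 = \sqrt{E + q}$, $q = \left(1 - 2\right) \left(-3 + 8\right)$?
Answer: $\frac{1}{\sqrt{116 + i \sqrt{23}}} \approx 0.092788 - 0.001917 i$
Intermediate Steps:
$q = -5$ ($q = \left(-1\right) 5 = -5$)
$G{\left(E \right)} = 3 + \sqrt{-5 + E}$ ($G{\left(E \right)} = 3 + \sqrt{E - 5} = 3 + \sqrt{-5 + E}$)
$K = \sqrt{116 + i \sqrt{23}}$ ($K = \sqrt{113 + \left(3 + \sqrt{-5 - 18}\right)} = \sqrt{113 + \left(3 + \sqrt{-23}\right)} = \sqrt{113 + \left(3 + i \sqrt{23}\right)} = \sqrt{116 + i \sqrt{23}} \approx 10.773 + 0.2226 i$)
$\frac{1}{K} = \frac{1}{\sqrt{116 + i \sqrt{23}}}$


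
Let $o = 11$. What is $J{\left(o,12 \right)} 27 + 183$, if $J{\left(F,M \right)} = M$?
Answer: $507$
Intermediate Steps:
$J{\left(o,12 \right)} 27 + 183 = 12 \cdot 27 + 183 = 324 + 183 = 507$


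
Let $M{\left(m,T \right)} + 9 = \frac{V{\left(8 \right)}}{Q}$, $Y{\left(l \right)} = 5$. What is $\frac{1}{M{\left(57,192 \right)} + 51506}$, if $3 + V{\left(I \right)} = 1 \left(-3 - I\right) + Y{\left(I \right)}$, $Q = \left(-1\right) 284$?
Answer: $\frac{284}{14625157} \approx 1.9419 \cdot 10^{-5}$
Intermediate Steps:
$Q = -284$
$V{\left(I \right)} = -1 - I$ ($V{\left(I \right)} = -3 + \left(1 \left(-3 - I\right) + 5\right) = -3 + \left(\left(-3 - I\right) + 5\right) = -3 - \left(-2 + I\right) = -1 - I$)
$M{\left(m,T \right)} = - \frac{2547}{284}$ ($M{\left(m,T \right)} = -9 + \frac{-1 - 8}{-284} = -9 + \left(-1 - 8\right) \left(- \frac{1}{284}\right) = -9 - - \frac{9}{284} = -9 + \frac{9}{284} = - \frac{2547}{284}$)
$\frac{1}{M{\left(57,192 \right)} + 51506} = \frac{1}{- \frac{2547}{284} + 51506} = \frac{1}{\frac{14625157}{284}} = \frac{284}{14625157}$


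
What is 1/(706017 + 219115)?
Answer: 1/925132 ≈ 1.0809e-6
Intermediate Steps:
1/(706017 + 219115) = 1/925132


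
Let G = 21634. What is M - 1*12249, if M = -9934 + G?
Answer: -549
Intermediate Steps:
M = 11700 (M = -9934 + 21634 = 11700)
M - 1*12249 = 11700 - 1*12249 = 11700 - 12249 = -549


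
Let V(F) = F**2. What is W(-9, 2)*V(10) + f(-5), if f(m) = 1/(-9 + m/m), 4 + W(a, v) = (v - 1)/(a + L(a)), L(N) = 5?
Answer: -3401/8 ≈ -425.13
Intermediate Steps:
W(a, v) = -4 + (-1 + v)/(5 + a) (W(a, v) = -4 + (v - 1)/(a + 5) = -4 + (-1 + v)/(5 + a))
f(m) = -1/8 (f(m) = 1/(-9 + 1) = 1/(-8) = -1/8)
W(-9, 2)*V(10) + f(-5) = ((-21 + 2 - 4*(-9))/(5 - 9))*10**2 - 1/8 = ((-21 + 2 + 36)/(-4))*100 - 1/8 = -1/4*17*100 - 1/8 = -17/4*100 - 1/8 = -425 - 1/8 = -3401/8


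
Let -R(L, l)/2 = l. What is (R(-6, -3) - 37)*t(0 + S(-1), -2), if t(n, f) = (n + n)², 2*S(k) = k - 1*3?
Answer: -496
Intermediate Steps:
R(L, l) = -2*l
S(k) = -3/2 + k/2 (S(k) = (k - 1*3)/2 = (k - 3)/2 = (-3 + k)/2 = -3/2 + k/2)
t(n, f) = 4*n² (t(n, f) = (2*n)² = 4*n²)
(R(-6, -3) - 37)*t(0 + S(-1), -2) = (-2*(-3) - 37)*(4*(0 + (-3/2 + (½)*(-1)))²) = (6 - 37)*(4*(0 + (-3/2 - ½))²) = -124*(0 - 2)² = -124*(-2)² = -124*4 = -31*16 = -496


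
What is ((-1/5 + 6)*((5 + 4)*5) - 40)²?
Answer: 48841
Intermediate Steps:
((-1/5 + 6)*((5 + 4)*5) - 40)² = ((-1*⅕ + 6)*(9*5) - 40)² = ((-⅕ + 6)*45 - 40)² = ((29/5)*45 - 40)² = (261 - 40)² = 221² = 48841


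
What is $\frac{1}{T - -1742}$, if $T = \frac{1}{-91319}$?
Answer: $\frac{91319}{159077697} \approx 0.00057405$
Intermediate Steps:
$T = - \frac{1}{91319} \approx -1.0951 \cdot 10^{-5}$
$\frac{1}{T - -1742} = \frac{1}{- \frac{1}{91319} - -1742} = \frac{1}{- \frac{1}{91319} + \left(1769 - 27\right)} = \frac{1}{- \frac{1}{91319} + 1742} = \frac{1}{\frac{159077697}{91319}} = \frac{91319}{159077697}$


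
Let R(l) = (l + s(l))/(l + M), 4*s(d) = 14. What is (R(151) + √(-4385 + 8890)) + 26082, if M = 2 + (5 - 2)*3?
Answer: 2816959/108 + √4505 ≈ 26150.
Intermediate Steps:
s(d) = 7/2 (s(d) = (¼)*14 = 7/2)
M = 11 (M = 2 + 3*3 = 2 + 9 = 11)
R(l) = (7/2 + l)/(11 + l) (R(l) = (l + 7/2)/(l + 11) = (7/2 + l)/(11 + l))
(R(151) + √(-4385 + 8890)) + 26082 = ((7/2 + 151)/(11 + 151) + √(-4385 + 8890)) + 26082 = ((309/2)/162 + √4505) + 26082 = ((1/162)*(309/2) + √4505) + 26082 = (103/108 + √4505) + 26082 = 2816959/108 + √4505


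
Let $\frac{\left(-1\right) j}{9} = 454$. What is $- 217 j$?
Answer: $886662$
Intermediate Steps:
$j = -4086$ ($j = \left(-9\right) 454 = -4086$)
$- 217 j = \left(-217\right) \left(-4086\right) = 886662$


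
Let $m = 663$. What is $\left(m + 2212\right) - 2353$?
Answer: $522$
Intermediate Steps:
$\left(m + 2212\right) - 2353 = \left(663 + 2212\right) - 2353 = 2875 - 2353 = 522$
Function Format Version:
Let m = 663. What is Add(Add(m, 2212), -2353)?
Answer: 522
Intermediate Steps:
Add(Add(m, 2212), -2353) = Add(Add(663, 2212), -2353) = Add(2875, -2353) = 522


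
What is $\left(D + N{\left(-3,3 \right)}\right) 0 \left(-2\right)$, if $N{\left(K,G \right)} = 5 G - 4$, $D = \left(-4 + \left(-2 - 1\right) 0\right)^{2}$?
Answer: $0$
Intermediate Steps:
$D = 16$ ($D = \left(-4 - 0\right)^{2} = \left(-4 + 0\right)^{2} = \left(-4\right)^{2} = 16$)
$N{\left(K,G \right)} = -4 + 5 G$
$\left(D + N{\left(-3,3 \right)}\right) 0 \left(-2\right) = \left(16 + \left(-4 + 5 \cdot 3\right)\right) 0 \left(-2\right) = \left(16 + \left(-4 + 15\right)\right) 0 = \left(16 + 11\right) 0 = 27 \cdot 0 = 0$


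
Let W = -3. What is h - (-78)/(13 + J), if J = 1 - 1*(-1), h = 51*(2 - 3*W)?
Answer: 2831/5 ≈ 566.20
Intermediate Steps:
h = 561 (h = 51*(2 - 3*(-3)) = 51*(2 + 9) = 51*11 = 561)
J = 2 (J = 1 + 1 = 2)
h - (-78)/(13 + J) = 561 - (-78)/(13 + 2) = 561 - (-78)/15 = 561 - 1*(-26/5) = 561 + 26/5 = 2831/5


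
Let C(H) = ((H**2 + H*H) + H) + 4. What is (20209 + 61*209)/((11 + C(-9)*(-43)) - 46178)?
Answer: -16479/26459 ≈ -0.62281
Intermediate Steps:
C(H) = 4 + H + 2*H**2 (C(H) = ((H**2 + H**2) + H) + 4 = (2*H**2 + H) + 4 = (H + 2*H**2) + 4 = 4 + H + 2*H**2)
(20209 + 61*209)/((11 + C(-9)*(-43)) - 46178) = (20209 + 61*209)/((11 + (4 - 9 + 2*(-9)**2)*(-43)) - 46178) = (20209 + 12749)/((11 + (4 - 9 + 2*81)*(-43)) - 46178) = 32958/((11 + (4 - 9 + 162)*(-43)) - 46178) = 32958/((11 + 157*(-43)) - 46178) = 32958/((11 - 6751) - 46178) = 32958/(-6740 - 46178) = 32958/(-52918) = 32958*(-1/52918) = -16479/26459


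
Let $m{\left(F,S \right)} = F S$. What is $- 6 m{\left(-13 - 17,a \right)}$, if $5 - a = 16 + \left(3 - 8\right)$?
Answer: $-1080$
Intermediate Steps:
$a = -6$ ($a = 5 - \left(16 + \left(3 - 8\right)\right) = 5 - \left(16 - 5\right) = 5 - 11 = -6$)
$- 6 m{\left(-13 - 17,a \right)} = - 6 \left(-13 - 17\right) \left(-6\right) = - 6 \left(\left(-30\right) \left(-6\right)\right) = \left(-6\right) 180 = -1080$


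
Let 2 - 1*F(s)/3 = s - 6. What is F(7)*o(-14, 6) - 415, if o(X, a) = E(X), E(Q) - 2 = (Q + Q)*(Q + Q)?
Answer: 1943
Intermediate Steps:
F(s) = 24 - 3*s (F(s) = 6 - 3*(s - 6) = 6 - 3*(-6 + s) = 6 + (18 - 3*s) = 24 - 3*s)
E(Q) = 2 + 4*Q**2 (E(Q) = 2 + (Q + Q)*(Q + Q) = 2 + (2*Q)*(2*Q) = 2 + 4*Q**2)
o(X, a) = 2 + 4*X**2
F(7)*o(-14, 6) - 415 = (24 - 3*7)*(2 + 4*(-14)**2) - 415 = (24 - 21)*(2 + 4*196) - 415 = 3*(2 + 784) - 415 = 3*786 - 415 = 2358 - 415 = 1943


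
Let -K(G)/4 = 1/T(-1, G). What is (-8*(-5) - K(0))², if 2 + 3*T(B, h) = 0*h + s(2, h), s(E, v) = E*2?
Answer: 2116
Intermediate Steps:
s(E, v) = 2*E
T(B, h) = ⅔ (T(B, h) = -⅔ + (0*h + 2*2)/3 = -⅔ + (0 + 4)/3 = -⅔ + (⅓)*4 = -⅔ + 4/3 = ⅔)
K(G) = -6 (K(G) = -4/⅔ = -4*3/2 = -6)
(-8*(-5) - K(0))² = (-8*(-5) - 1*(-6))² = (40 + 6)² = 46² = 2116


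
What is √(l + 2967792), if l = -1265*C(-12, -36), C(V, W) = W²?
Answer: 4*√83022 ≈ 1152.5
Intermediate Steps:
l = -1639440 (l = -1265*(-36)² = -1265*1296 = -1639440)
√(l + 2967792) = √(-1639440 + 2967792) = √1328352 = 4*√83022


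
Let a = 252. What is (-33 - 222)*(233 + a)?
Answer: -123675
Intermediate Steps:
(-33 - 222)*(233 + a) = (-33 - 222)*(233 + 252) = -255*485 = -123675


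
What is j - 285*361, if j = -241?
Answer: -103126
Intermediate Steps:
j - 285*361 = -241 - 285*361 = -241 - 102885 = -103126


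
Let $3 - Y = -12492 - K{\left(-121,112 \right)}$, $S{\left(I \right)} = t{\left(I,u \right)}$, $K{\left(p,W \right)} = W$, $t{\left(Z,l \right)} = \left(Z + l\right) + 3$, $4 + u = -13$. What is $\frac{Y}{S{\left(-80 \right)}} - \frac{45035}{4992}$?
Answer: $- \frac{33583717}{234624} \approx -143.14$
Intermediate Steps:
$u = -17$ ($u = -4 - 13 = -17$)
$t{\left(Z,l \right)} = 3 + Z + l$
$S{\left(I \right)} = -14 + I$ ($S{\left(I \right)} = 3 + I - 17 = -14 + I$)
$Y = 12607$ ($Y = 3 - \left(-12492 - 112\right) = 3 - -12604 = 3 + 12604 = 12607$)
$\frac{Y}{S{\left(-80 \right)}} - \frac{45035}{4992} = \frac{12607}{-14 - 80} - \frac{45035}{4992} = \frac{12607}{-94} - \frac{45035}{4992} = 12607 \left(- \frac{1}{94}\right) - \frac{45035}{4992} = - \frac{12607}{94} - \frac{45035}{4992} = - \frac{33583717}{234624}$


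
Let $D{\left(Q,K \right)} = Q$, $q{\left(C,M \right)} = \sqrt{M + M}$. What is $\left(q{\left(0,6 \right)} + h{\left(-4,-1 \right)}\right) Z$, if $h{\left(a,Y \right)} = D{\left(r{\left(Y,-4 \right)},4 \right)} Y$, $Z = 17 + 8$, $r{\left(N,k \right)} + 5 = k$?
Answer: $225 + 50 \sqrt{3} \approx 311.6$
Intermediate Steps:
$r{\left(N,k \right)} = -5 + k$
$q{\left(C,M \right)} = \sqrt{2} \sqrt{M}$ ($q{\left(C,M \right)} = \sqrt{2 M} = \sqrt{2} \sqrt{M}$)
$Z = 25$
$h{\left(a,Y \right)} = - 9 Y$ ($h{\left(a,Y \right)} = \left(-5 - 4\right) Y = - 9 Y$)
$\left(q{\left(0,6 \right)} + h{\left(-4,-1 \right)}\right) Z = \left(\sqrt{2} \sqrt{6} - -9\right) 25 = \left(2 \sqrt{3} + 9\right) 25 = \left(9 + 2 \sqrt{3}\right) 25 = 225 + 50 \sqrt{3}$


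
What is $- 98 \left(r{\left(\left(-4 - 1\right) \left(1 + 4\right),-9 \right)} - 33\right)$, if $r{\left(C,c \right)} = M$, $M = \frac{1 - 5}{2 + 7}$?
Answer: $\frac{29498}{9} \approx 3277.6$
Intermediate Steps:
$M = - \frac{4}{9} \approx -0.44444$
$r{\left(C,c \right)} = - \frac{4}{9}$
$- 98 \left(r{\left(\left(-4 - 1\right) \left(1 + 4\right),-9 \right)} - 33\right) = - 98 \left(- \frac{4}{9} - 33\right) = \left(-98\right) \left(- \frac{301}{9}\right) = \frac{29498}{9}$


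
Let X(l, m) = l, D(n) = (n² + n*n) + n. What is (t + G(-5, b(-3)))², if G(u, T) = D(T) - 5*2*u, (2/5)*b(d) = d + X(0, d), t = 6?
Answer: 25921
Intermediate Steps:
D(n) = n + 2*n² (D(n) = (n² + n²) + n = 2*n² + n = n + 2*n²)
b(d) = 5*d/2 (b(d) = 5*(d + 0)/2 = 5*d/2)
G(u, T) = -10*u + T*(1 + 2*T) (G(u, T) = T*(1 + 2*T) - 5*2*u = T*(1 + 2*T) - 10*u = -10*u + T*(1 + 2*T))
(t + G(-5, b(-3)))² = (6 + (-10*(-5) + ((5/2)*(-3))*(1 + 2*((5/2)*(-3)))))² = (6 + (50 - 15*(1 + 2*(-15/2))/2))² = (6 + (50 - 15*(1 - 15)/2))² = (6 + (50 - 15/2*(-14)))² = (6 + (50 + 105))² = (6 + 155)² = 161² = 25921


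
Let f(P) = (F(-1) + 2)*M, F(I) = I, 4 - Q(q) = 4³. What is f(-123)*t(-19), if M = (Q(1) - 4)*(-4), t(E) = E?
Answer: -4864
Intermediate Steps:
Q(q) = -60 (Q(q) = 4 - 1*4³ = 4 - 1*64 = 4 - 64 = -60)
M = 256 (M = (-60 - 4)*(-4) = -64*(-4) = 256)
f(P) = 256 (f(P) = (-1 + 2)*256 = 1*256 = 256)
f(-123)*t(-19) = 256*(-19) = -4864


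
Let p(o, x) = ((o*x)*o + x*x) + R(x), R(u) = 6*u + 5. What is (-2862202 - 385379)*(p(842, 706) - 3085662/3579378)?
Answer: -970691281689953309946/596563 ≈ -1.6271e+15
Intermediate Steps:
R(u) = 5 + 6*u
p(o, x) = 5 + x² + 6*x + x*o² (p(o, x) = ((o*x)*o + x*x) + (5 + 6*x) = (x*o² + x²) + (5 + 6*x) = (x² + x*o²) + (5 + 6*x) = 5 + x² + 6*x + x*o²)
(-2862202 - 385379)*(p(842, 706) - 3085662/3579378) = (-2862202 - 385379)*((5 + 706² + 6*706 + 706*842²) - 3085662/3579378) = -3247581*((5 + 498436 + 4236 + 706*708964) - 3085662*1/3579378) = -3247581*((5 + 498436 + 4236 + 500528584) - 514277/596563) = -3247581*(501031261 - 514277/596563) = -3247581*298896711641666/596563 = -970691281689953309946/596563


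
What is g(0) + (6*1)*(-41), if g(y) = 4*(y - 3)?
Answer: -258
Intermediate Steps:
g(y) = -12 + 4*y (g(y) = 4*(-3 + y) = -12 + 4*y)
g(0) + (6*1)*(-41) = (-12 + 4*0) + (6*1)*(-41) = (-12 + 0) + 6*(-41) = -12 - 246 = -258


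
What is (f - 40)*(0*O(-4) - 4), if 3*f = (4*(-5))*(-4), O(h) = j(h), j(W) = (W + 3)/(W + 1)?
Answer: 160/3 ≈ 53.333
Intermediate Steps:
j(W) = (3 + W)/(1 + W)
O(h) = (3 + h)/(1 + h)
f = 80/3 (f = ((4*(-5))*(-4))/3 = (-20*(-4))/3 = (⅓)*80 = 80/3 ≈ 26.667)
(f - 40)*(0*O(-4) - 4) = (80/3 - 40)*(0*((3 - 4)/(1 - 4)) - 4) = -40*(0*(-1/(-3)) - 4)/3 = -40*(0*(-⅓*(-1)) - 4)/3 = -40*(0*(⅓) - 4)/3 = -40*(0 - 4)/3 = -40/3*(-4) = 160/3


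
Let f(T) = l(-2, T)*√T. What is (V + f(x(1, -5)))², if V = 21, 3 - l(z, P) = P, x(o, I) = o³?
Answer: 529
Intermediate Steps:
l(z, P) = 3 - P
f(T) = √T*(3 - T) (f(T) = (3 - T)*√T = √T*(3 - T))
(V + f(x(1, -5)))² = (21 + √(1³)*(3 - 1*1³))² = (21 + √1*(3 - 1*1))² = (21 + 1*(3 - 1))² = (21 + 1*2)² = (21 + 2)² = 23² = 529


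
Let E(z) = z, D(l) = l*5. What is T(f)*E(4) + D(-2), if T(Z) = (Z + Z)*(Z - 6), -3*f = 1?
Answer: 62/9 ≈ 6.8889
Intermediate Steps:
D(l) = 5*l
f = -⅓ (f = -⅓*1 = -⅓ ≈ -0.33333)
T(Z) = 2*Z*(-6 + Z) (T(Z) = (2*Z)*(-6 + Z) = 2*Z*(-6 + Z))
T(f)*E(4) + D(-2) = (2*(-⅓)*(-6 - ⅓))*4 + 5*(-2) = (2*(-⅓)*(-19/3))*4 - 10 = (38/9)*4 - 10 = 152/9 - 10 = 62/9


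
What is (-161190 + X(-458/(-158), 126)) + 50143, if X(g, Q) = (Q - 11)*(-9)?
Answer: -112082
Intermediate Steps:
X(g, Q) = 99 - 9*Q (X(g, Q) = (-11 + Q)*(-9) = 99 - 9*Q)
(-161190 + X(-458/(-158), 126)) + 50143 = (-161190 + (99 - 9*126)) + 50143 = (-161190 + (99 - 1134)) + 50143 = (-161190 - 1035) + 50143 = -162225 + 50143 = -112082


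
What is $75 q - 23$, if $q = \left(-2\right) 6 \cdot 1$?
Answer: $-923$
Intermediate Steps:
$q = -12$ ($q = \left(-12\right) 1 = -12$)
$75 q - 23 = 75 \left(-12\right) - 23 = -900 - 23 = -923$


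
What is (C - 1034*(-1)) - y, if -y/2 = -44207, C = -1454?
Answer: -88834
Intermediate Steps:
y = 88414 (y = -2*(-44207) = 88414)
(C - 1034*(-1)) - y = (-1454 - 1034*(-1)) - 1*88414 = (-1454 - 1*(-1034)) - 88414 = (-1454 + 1034) - 88414 = -420 - 88414 = -88834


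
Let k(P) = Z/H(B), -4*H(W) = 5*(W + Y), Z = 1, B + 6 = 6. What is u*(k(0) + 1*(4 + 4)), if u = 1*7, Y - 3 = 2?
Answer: 1372/25 ≈ 54.880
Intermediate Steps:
B = 0 (B = -6 + 6 = 0)
Y = 5 (Y = 3 + 2 = 5)
u = 7
H(W) = -25/4 - 5*W/4 (H(W) = -5*(W + 5)/4 = -5*(5 + W)/4 = -(25 + 5*W)/4 = -25/4 - 5*W/4)
k(P) = -4/25 (k(P) = 1/(-25/4 - 5/4*0) = 1/(-25/4 + 0) = 1/(-25/4) = 1*(-4/25) = -4/25)
u*(k(0) + 1*(4 + 4)) = 7*(-4/25 + 1*(4 + 4)) = 7*(-4/25 + 1*8) = 7*(-4/25 + 8) = 7*(196/25) = 1372/25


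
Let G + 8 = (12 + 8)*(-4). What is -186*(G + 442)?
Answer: -65844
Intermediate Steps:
G = -88 (G = -8 + (12 + 8)*(-4) = -8 + 20*(-4) = -8 - 80 = -88)
-186*(G + 442) = -186*(-88 + 442) = -186*354 = -65844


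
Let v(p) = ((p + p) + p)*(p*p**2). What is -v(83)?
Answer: -142374963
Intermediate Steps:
v(p) = 3*p**4 (v(p) = (2*p + p)*p**3 = (3*p)*p**3 = 3*p**4)
-v(83) = -3*83**4 = -3*47458321 = -1*142374963 = -142374963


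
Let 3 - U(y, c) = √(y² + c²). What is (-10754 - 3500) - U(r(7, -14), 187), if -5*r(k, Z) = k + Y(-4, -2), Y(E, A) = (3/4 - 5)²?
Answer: -14257 + √223962401/80 ≈ -14070.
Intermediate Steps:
Y(E, A) = 289/16 (Y(E, A) = (3*(¼) - 5)² = (¾ - 5)² = (-17/4)² = 289/16)
r(k, Z) = -289/80 - k/5 (r(k, Z) = -(k + 289/16)/5 = -(289/16 + k)/5 = -289/80 - k/5)
U(y, c) = 3 - √(c² + y²) (U(y, c) = 3 - √(y² + c²) = 3 - √(c² + y²))
(-10754 - 3500) - U(r(7, -14), 187) = (-10754 - 3500) - (3 - √(187² + (-289/80 - ⅕*7)²)) = -14254 - (3 - √(34969 + (-289/80 - 7/5)²)) = -14254 - (3 - √(34969 + (-401/80)²)) = -14254 - (3 - √(34969 + 160801/6400)) = -14254 - (3 - √(223962401/6400)) = -14254 - (3 - √223962401/80) = -14254 + (-3 + √223962401/80) = -14257 + √223962401/80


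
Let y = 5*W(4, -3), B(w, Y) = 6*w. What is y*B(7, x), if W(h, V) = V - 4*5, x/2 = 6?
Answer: -4830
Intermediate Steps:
x = 12 (x = 2*6 = 12)
W(h, V) = -20 + V (W(h, V) = V - 20 = -20 + V)
y = -115 (y = 5*(-20 - 3) = 5*(-23) = -115)
y*B(7, x) = -690*7 = -115*42 = -4830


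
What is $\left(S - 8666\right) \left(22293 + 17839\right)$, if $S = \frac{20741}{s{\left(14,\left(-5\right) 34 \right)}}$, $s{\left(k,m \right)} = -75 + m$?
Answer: $- \frac{12291348036}{35} \approx -3.5118 \cdot 10^{8}$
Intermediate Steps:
$S = - \frac{2963}{35}$ ($S = \frac{20741}{-75 - 170} = \frac{20741}{-245} = 20741 \left(- \frac{1}{245}\right) = - \frac{2963}{35} \approx -84.657$)
$\left(S - 8666\right) \left(22293 + 17839\right) = \left(- \frac{2963}{35} - 8666\right) \left(22293 + 17839\right) = \left(- \frac{306273}{35}\right) 40132 = - \frac{12291348036}{35}$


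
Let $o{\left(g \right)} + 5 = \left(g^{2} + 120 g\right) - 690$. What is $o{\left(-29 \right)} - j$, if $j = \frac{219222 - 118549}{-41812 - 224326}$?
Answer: $- \frac{887203419}{266138} \approx -3333.6$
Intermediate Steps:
$j = - \frac{100673}{266138}$ ($j = \frac{100673}{-266138} = 100673 \left(- \frac{1}{266138}\right) = - \frac{100673}{266138} \approx -0.37827$)
$o{\left(g \right)} = -695 + g^{2} + 120 g$ ($o{\left(g \right)} = -5 - \left(690 - g^{2} - 120 g\right) = -5 + \left(-690 + g^{2} + 120 g\right) = -695 + g^{2} + 120 g$)
$o{\left(-29 \right)} - j = \left(-695 + \left(-29\right)^{2} + 120 \left(-29\right)\right) - - \frac{100673}{266138} = \left(-695 + 841 - 3480\right) + \frac{100673}{266138} = -3334 + \frac{100673}{266138} = - \frac{887203419}{266138}$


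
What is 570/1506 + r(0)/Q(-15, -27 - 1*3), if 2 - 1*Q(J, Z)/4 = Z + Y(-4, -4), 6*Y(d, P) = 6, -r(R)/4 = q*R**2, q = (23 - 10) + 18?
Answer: 95/251 ≈ 0.37849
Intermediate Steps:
q = 31 (q = 13 + 18 = 31)
r(R) = -124*R**2
Y(d, P) = 1 (Y(d, P) = (1/6)*6 = 1)
Q(J, Z) = 4 - 4*Z (Q(J, Z) = 8 - 4*(Z + 1) = 8 - 4*(1 + Z) = 8 + (-4 - 4*Z) = 4 - 4*Z)
570/1506 + r(0)/Q(-15, -27 - 1*3) = 570/1506 + (-124*0**2)/(4 - 4*(-27 - 1*3)) = 570*(1/1506) + (-124*0)/(4 - 4*(-27 - 3)) = 95/251 + 0/(4 - 4*(-30)) = 95/251 + 0/(4 + 120) = 95/251 + 0/124 = 95/251 + 0*(1/124) = 95/251 + 0 = 95/251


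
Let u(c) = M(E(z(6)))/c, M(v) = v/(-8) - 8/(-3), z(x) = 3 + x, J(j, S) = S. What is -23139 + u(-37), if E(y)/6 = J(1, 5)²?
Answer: -10273523/444 ≈ -23139.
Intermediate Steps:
E(y) = 150 (E(y) = 6*5² = 6*25 = 150)
M(v) = 8/3 - v/8 (M(v) = v*(-⅛) - 8*(-⅓) = -v/8 + 8/3 = 8/3 - v/8)
u(c) = -193/(12*c) (u(c) = (8/3 - ⅛*150)/c = (8/3 - 75/4)/c = -193/(12*c))
-23139 + u(-37) = -23139 - 193/12/(-37) = -23139 - 193/12*(-1/37) = -23139 + 193/444 = -10273523/444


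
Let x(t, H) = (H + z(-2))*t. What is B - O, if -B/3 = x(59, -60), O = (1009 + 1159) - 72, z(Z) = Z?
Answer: 8878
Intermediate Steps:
x(t, H) = t*(-2 + H) (x(t, H) = (H - 2)*t = (-2 + H)*t = t*(-2 + H))
O = 2096 (O = 2168 - 72 = 2096)
B = 10974 (B = -177*(-2 - 60) = -177*(-62) = -3*(-3658) = 10974)
B - O = 10974 - 1*2096 = 10974 - 2096 = 8878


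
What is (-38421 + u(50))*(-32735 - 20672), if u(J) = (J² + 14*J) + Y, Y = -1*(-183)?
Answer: 1871274466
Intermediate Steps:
Y = 183
u(J) = 183 + J² + 14*J (u(J) = (J² + 14*J) + 183 = 183 + J² + 14*J)
(-38421 + u(50))*(-32735 - 20672) = (-38421 + (183 + 50² + 14*50))*(-32735 - 20672) = (-38421 + (183 + 2500 + 700))*(-53407) = (-38421 + 3383)*(-53407) = -35038*(-53407) = 1871274466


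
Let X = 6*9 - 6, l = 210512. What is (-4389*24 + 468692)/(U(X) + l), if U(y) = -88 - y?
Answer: 90839/52594 ≈ 1.7272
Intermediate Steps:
X = 48 (X = 54 - 6 = 48)
(-4389*24 + 468692)/(U(X) + l) = (-4389*24 + 468692)/((-88 - 1*48) + 210512) = (-105336 + 468692)/((-88 - 48) + 210512) = 363356/(-136 + 210512) = 363356/210376 = 363356*(1/210376) = 90839/52594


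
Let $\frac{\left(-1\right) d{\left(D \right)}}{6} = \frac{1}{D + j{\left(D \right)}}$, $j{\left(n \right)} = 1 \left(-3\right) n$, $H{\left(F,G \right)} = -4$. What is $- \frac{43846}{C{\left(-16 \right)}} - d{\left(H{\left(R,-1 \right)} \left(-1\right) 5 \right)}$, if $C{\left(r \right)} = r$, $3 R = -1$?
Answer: $\frac{109609}{40} \approx 2740.2$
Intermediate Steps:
$R = - \frac{1}{3}$ ($R = \frac{1}{3} \left(-1\right) = - \frac{1}{3} \approx -0.33333$)
$j{\left(n \right)} = - 3 n$
$d{\left(D \right)} = \frac{3}{D}$ ($d{\left(D \right)} = - \frac{6}{D - 3 D} = - \frac{6}{\left(-2\right) D} = - 6 \left(- \frac{1}{2 D}\right) = \frac{3}{D}$)
$- \frac{43846}{C{\left(-16 \right)}} - d{\left(H{\left(R,-1 \right)} \left(-1\right) 5 \right)} = - \frac{43846}{-16} - \frac{3}{\left(-4\right) \left(-1\right) 5} = \left(-43846\right) \left(- \frac{1}{16}\right) - \frac{3}{4 \cdot 5} = \frac{21923}{8} - \frac{3}{20} = \frac{109609}{40}$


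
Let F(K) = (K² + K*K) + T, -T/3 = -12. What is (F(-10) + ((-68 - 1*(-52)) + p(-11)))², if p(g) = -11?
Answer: 43681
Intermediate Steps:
T = 36 (T = -3*(-12) = 36)
F(K) = 36 + 2*K² (F(K) = (K² + K*K) + 36 = (K² + K²) + 36 = 2*K² + 36 = 36 + 2*K²)
(F(-10) + ((-68 - 1*(-52)) + p(-11)))² = ((36 + 2*(-10)²) + ((-68 - 1*(-52)) - 11))² = ((36 + 2*100) + ((-68 + 52) - 11))² = ((36 + 200) + (-16 - 11))² = (236 - 27)² = 209² = 43681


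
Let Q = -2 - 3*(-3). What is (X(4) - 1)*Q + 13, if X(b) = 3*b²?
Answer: 342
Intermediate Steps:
Q = 7 (Q = -2 + 9 = 7)
(X(4) - 1)*Q + 13 = (3*4² - 1)*7 + 13 = (3*16 - 1)*7 + 13 = (48 - 1)*7 + 13 = 47*7 + 13 = 329 + 13 = 342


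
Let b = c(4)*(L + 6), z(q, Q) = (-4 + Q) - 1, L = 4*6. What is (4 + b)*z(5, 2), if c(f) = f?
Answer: -372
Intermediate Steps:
L = 24
z(q, Q) = -5 + Q
b = 120 (b = 4*(24 + 6) = 4*30 = 120)
(4 + b)*z(5, 2) = (4 + 120)*(-5 + 2) = 124*(-3) = -372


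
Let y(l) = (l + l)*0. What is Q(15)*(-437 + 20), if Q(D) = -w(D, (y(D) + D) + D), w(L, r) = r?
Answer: 12510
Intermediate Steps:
y(l) = 0 (y(l) = (2*l)*0 = 0)
Q(D) = -2*D (Q(D) = -((0 + D) + D) = -(D + D) = -2*D)
Q(15)*(-437 + 20) = (-2*15)*(-437 + 20) = -30*(-417) = 12510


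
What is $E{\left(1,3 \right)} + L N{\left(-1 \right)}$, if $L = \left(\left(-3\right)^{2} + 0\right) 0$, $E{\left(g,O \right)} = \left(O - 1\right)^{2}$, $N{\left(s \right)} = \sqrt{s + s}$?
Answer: $4$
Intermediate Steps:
$N{\left(s \right)} = \sqrt{2} \sqrt{s}$ ($N{\left(s \right)} = \sqrt{2 s} = \sqrt{2} \sqrt{s}$)
$E{\left(g,O \right)} = \left(-1 + O\right)^{2}$
$L = 0$ ($L = \left(9 + 0\right) 0 = 9 \cdot 0 = 0$)
$E{\left(1,3 \right)} + L N{\left(-1 \right)} = \left(-1 + 3\right)^{2} + 0 \sqrt{2} \sqrt{-1} = 2^{2} + 0 \sqrt{2} i = 4 + 0 i \sqrt{2} = 4 + 0 = 4$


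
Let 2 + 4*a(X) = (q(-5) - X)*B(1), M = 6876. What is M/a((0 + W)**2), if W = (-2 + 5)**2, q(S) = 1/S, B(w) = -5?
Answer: 6876/101 ≈ 68.079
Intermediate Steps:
W = 9 (W = 3**2 = 9)
a(X) = -1/4 + 5*X/4 (a(X) = -1/2 + ((1/(-5) - X)*(-5))/4 = -1/2 + ((-1/5 - X)*(-5))/4 = -1/2 + (1 + 5*X)/4 = -1/2 + (1/4 + 5*X/4) = -1/4 + 5*X/4)
M/a((0 + W)**2) = 6876/(-1/4 + 5*(0 + 9)**2/4) = 6876/(-1/4 + (5/4)*9**2) = 6876/(-1/4 + (5/4)*81) = 6876/(-1/4 + 405/4) = 6876/101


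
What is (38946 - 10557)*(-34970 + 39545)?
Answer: 129879675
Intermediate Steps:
(38946 - 10557)*(-34970 + 39545) = 28389*4575 = 129879675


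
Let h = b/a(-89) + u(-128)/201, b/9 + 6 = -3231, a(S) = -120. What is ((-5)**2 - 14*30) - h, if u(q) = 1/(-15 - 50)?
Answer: -13332047/20904 ≈ -637.78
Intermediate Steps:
b = -29133 (b = -54 + 9*(-3231) = -54 - 29079 = -29133)
u(q) = -1/65 (u(q) = 1/(-65) = -1/65)
h = 5074967/20904 (h = -29133/(-120) - 1/65/201 = -29133*(-1/120) - 1/65*1/201 = 9711/40 - 1/13065 = 5074967/20904 ≈ 242.77)
((-5)**2 - 14*30) - h = ((-5)**2 - 14*30) - 1*5074967/20904 = (25 - 420) - 5074967/20904 = -395 - 5074967/20904 = -13332047/20904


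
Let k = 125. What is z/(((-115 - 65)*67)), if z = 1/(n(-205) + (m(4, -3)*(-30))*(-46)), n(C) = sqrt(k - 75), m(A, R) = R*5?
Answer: 23/5741765330 + sqrt(2)/1033517759400 ≈ 4.0071e-9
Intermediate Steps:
m(A, R) = 5*R
n(C) = 5*sqrt(2) (n(C) = sqrt(125 - 75) = sqrt(50) = 5*sqrt(2))
z = 1/(-20700 + 5*sqrt(2)) (z = 1/(5*sqrt(2) + ((5*(-3))*(-30))*(-46)) = 1/(5*sqrt(2) - 15*(-30)*(-46)) = 1/(5*sqrt(2) + 450*(-46)) = 1/(5*sqrt(2) - 20700) = 1/(-20700 + 5*sqrt(2)) ≈ -4.8326e-5)
z/(((-115 - 65)*67)) = (-414/8569799 - sqrt(2)/85697990)/(((-115 - 65)*67)) = (-414/8569799 - sqrt(2)/85697990)/((-180*67)) = (-414/8569799 - sqrt(2)/85697990)/(-12060) = (-414/8569799 - sqrt(2)/85697990)*(-1/12060) = 23/5741765330 + sqrt(2)/1033517759400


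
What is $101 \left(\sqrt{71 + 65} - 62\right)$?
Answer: $-6262 + 202 \sqrt{34} \approx -5084.1$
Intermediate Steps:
$101 \left(\sqrt{71 + 65} - 62\right) = 101 \left(\sqrt{136} - 62\right) = 101 \left(2 \sqrt{34} - 62\right) = 101 \left(-62 + 2 \sqrt{34}\right) = -6262 + 202 \sqrt{34}$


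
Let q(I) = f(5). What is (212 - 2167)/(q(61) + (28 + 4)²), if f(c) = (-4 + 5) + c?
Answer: -391/206 ≈ -1.8981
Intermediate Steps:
f(c) = 1 + c
q(I) = 6 (q(I) = 1 + 5 = 6)
(212 - 2167)/(q(61) + (28 + 4)²) = (212 - 2167)/(6 + (28 + 4)²) = -1955/(6 + 32²) = -1955/(6 + 1024) = -1955/1030 = -1955*1/1030 = -391/206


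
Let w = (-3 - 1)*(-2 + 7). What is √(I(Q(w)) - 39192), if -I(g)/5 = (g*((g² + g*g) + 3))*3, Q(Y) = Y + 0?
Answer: 6*√5603 ≈ 449.12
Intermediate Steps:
w = -20 (w = -4*5 = -20)
Q(Y) = Y
I(g) = -15*g*(3 + 2*g²) (I(g) = -5*g*((g² + g*g) + 3)*3 = -5*g*((g² + g²) + 3)*3 = -5*g*(2*g² + 3)*3 = -5*g*(3 + 2*g²)*3 = -15*g*(3 + 2*g²))
√(I(Q(w)) - 39192) = √((-45*(-20) - 30*(-20)³) - 39192) = √((900 - 30*(-8000)) - 39192) = √((900 + 240000) - 39192) = √(240900 - 39192) = √201708 = 6*√5603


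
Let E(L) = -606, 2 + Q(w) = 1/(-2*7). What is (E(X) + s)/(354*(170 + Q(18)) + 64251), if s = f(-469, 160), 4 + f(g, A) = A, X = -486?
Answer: -525/144314 ≈ -0.0036379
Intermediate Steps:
Q(w) = -29/14 (Q(w) = -2 + 1/(-2*7) = -2 + 1/(-14) = -2 - 1/14 = -29/14)
f(g, A) = -4 + A
s = 156 (s = -4 + 160 = 156)
(E(X) + s)/(354*(170 + Q(18)) + 64251) = (-606 + 156)/(354*(170 - 29/14) + 64251) = -450/(354*(2351/14) + 64251) = -450/(416127/7 + 64251) = -450/865884/7 = -450*7/865884 = -525/144314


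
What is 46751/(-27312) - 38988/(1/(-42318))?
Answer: 45061909906657/27312 ≈ 1.6499e+9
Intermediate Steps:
46751/(-27312) - 38988/(1/(-42318)) = 46751*(-1/27312) - 38988/(-1/42318) = -46751/27312 - 38988*(-42318) = -46751/27312 + 1649894184 = 45061909906657/27312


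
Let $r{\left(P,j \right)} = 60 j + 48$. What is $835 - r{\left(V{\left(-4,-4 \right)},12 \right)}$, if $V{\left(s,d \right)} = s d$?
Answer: $67$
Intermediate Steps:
$V{\left(s,d \right)} = d s$
$r{\left(P,j \right)} = 48 + 60 j$
$835 - r{\left(V{\left(-4,-4 \right)},12 \right)} = 835 - \left(48 + 60 \cdot 12\right) = 835 - \left(48 + 720\right) = 835 - 768 = 67$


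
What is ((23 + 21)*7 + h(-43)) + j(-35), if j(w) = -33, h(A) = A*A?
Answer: 2124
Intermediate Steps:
h(A) = A²
((23 + 21)*7 + h(-43)) + j(-35) = ((23 + 21)*7 + (-43)²) - 33 = (44*7 + 1849) - 33 = (308 + 1849) - 33 = 2157 - 33 = 2124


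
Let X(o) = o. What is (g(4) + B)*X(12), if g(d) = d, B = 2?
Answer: 72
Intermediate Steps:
(g(4) + B)*X(12) = (4 + 2)*12 = 6*12 = 72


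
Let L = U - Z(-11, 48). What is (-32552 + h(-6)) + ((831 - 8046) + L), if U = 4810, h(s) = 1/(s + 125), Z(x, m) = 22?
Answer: -4162500/119 ≈ -34979.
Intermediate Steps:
h(s) = 1/(125 + s)
L = 4788 (L = 4810 - 1*22 = 4810 - 22 = 4788)
(-32552 + h(-6)) + ((831 - 8046) + L) = (-32552 + 1/(125 - 6)) + ((831 - 8046) + 4788) = (-32552 + 1/119) + (-7215 + 4788) = (-32552 + 1/119) - 2427 = -3873687/119 - 2427 = -4162500/119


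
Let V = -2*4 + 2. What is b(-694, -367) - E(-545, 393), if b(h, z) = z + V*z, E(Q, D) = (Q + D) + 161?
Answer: 1826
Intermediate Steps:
V = -6 (V = -8 + 2 = -6)
E(Q, D) = 161 + D + Q (E(Q, D) = (D + Q) + 161 = 161 + D + Q)
b(h, z) = -5*z (b(h, z) = z - 6*z = -5*z)
b(-694, -367) - E(-545, 393) = -5*(-367) - (161 + 393 - 545) = 1835 - 1*9 = 1835 - 9 = 1826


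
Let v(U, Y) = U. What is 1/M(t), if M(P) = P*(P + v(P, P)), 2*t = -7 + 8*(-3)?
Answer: 2/961 ≈ 0.0020812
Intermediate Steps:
t = -31/2 (t = (-7 + 8*(-3))/2 = (-7 - 24)/2 = (1/2)*(-31) = -31/2 ≈ -15.500)
M(P) = 2*P**2 (M(P) = P*(P + P) = P*(2*P) = 2*P**2)
1/M(t) = 1/(2*(-31/2)**2) = 1/(2*(961/4)) = 1/(961/2) = 2/961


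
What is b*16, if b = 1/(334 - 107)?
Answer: 16/227 ≈ 0.070485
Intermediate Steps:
b = 1/227 ≈ 0.0044053
b*16 = (1/227)*16 = 16/227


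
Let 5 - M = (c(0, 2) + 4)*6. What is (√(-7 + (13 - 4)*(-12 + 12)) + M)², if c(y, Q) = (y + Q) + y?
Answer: (31 - I*√7)² ≈ 954.0 - 164.04*I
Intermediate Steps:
c(y, Q) = Q + 2*y (c(y, Q) = (Q + y) + y = Q + 2*y)
M = -31 (M = 5 - ((2 + 2*0) + 4)*6 = 5 - ((2 + 0) + 4)*6 = 5 - (2 + 4)*6 = 5 - 6*6 = 5 - 1*36 = 5 - 36 = -31)
(√(-7 + (13 - 4)*(-12 + 12)) + M)² = (√(-7 + (13 - 4)*(-12 + 12)) - 31)² = (√(-7 + 9*0) - 31)² = (√(-7 + 0) - 31)² = (√(-7) - 31)² = (I*√7 - 31)² = (-31 + I*√7)²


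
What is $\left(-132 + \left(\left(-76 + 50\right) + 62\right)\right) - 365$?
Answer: $-461$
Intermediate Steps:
$\left(-132 + \left(\left(-76 + 50\right) + 62\right)\right) - 365 = \left(-132 + \left(-26 + 62\right)\right) - 365 = \left(-132 + 36\right) - 365 = -96 - 365 = -461$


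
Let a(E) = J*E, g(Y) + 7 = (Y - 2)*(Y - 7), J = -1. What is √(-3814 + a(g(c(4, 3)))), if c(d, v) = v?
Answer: I*√3803 ≈ 61.668*I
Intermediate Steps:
g(Y) = -7 + (-7 + Y)*(-2 + Y) (g(Y) = -7 + (Y - 2)*(Y - 7) = -7 + (-2 + Y)*(-7 + Y) = -7 + (-7 + Y)*(-2 + Y))
a(E) = -E
√(-3814 + a(g(c(4, 3)))) = √(-3814 - (7 + 3² - 9*3)) = √(-3814 - (7 + 9 - 27)) = √(-3814 - 1*(-11)) = √(-3814 + 11) = √(-3803) = I*√3803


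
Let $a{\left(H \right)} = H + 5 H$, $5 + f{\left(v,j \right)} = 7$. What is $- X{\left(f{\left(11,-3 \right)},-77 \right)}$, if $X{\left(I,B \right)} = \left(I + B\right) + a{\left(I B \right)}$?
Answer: $999$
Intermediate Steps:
$f{\left(v,j \right)} = 2$ ($f{\left(v,j \right)} = -5 + 7 = 2$)
$a{\left(H \right)} = 6 H$
$X{\left(I,B \right)} = B + I + 6 B I$ ($X{\left(I,B \right)} = \left(I + B\right) + 6 I B = \left(B + I\right) + 6 B I = B + I + 6 B I$)
$- X{\left(f{\left(11,-3 \right)},-77 \right)} = - (-77 + 2 + 6 \left(-77\right) 2) = - (-77 + 2 - 924) = \left(-1\right) \left(-999\right) = 999$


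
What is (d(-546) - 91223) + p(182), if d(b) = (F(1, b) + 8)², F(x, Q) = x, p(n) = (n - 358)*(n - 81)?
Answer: -108918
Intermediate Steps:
p(n) = (-358 + n)*(-81 + n)
d(b) = 81 (d(b) = (1 + 8)² = 9² = 81)
(d(-546) - 91223) + p(182) = (81 - 91223) + (28998 + 182² - 439*182) = -91142 + (28998 + 33124 - 79898) = -91142 - 17776 = -108918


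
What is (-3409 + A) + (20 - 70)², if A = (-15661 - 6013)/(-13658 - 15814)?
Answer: -13384187/14736 ≈ -908.26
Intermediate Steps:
A = 10837/14736 (A = -21674/(-29472) = -21674*(-1/29472) = 10837/14736 ≈ 0.73541)
(-3409 + A) + (20 - 70)² = (-3409 + 10837/14736) + (20 - 70)² = -50224187/14736 + (-50)² = -50224187/14736 + 2500 = -13384187/14736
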